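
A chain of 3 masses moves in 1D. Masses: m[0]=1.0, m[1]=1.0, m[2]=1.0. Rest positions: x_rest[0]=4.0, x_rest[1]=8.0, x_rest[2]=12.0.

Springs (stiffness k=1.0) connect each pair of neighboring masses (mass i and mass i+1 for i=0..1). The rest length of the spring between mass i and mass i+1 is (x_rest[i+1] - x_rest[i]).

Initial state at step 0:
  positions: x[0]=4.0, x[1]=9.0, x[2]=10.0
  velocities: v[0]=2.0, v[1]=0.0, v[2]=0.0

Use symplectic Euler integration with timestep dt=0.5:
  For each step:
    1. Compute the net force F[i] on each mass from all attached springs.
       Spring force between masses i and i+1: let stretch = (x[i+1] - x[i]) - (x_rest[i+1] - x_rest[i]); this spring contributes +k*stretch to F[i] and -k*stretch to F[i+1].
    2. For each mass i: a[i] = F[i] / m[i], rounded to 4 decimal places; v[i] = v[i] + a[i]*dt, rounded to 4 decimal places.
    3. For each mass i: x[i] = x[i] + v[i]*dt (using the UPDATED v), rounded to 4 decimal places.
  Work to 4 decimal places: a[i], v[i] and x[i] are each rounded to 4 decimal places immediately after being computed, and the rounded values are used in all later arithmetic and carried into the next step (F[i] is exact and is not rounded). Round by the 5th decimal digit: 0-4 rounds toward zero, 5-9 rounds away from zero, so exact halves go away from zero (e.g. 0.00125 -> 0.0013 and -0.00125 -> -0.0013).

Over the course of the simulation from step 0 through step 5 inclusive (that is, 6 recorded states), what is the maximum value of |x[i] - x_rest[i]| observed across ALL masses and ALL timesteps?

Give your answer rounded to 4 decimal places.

Step 0: x=[4.0000 9.0000 10.0000] v=[2.0000 0.0000 0.0000]
Step 1: x=[5.2500 8.0000 10.7500] v=[2.5000 -2.0000 1.5000]
Step 2: x=[6.1875 7.0000 11.8125] v=[1.8750 -2.0000 2.1250]
Step 3: x=[6.3282 7.0000 12.6719] v=[0.2813 0.0000 1.7188]
Step 4: x=[5.6368 8.2501 13.1134] v=[-1.3828 2.5001 0.8829]
Step 5: x=[4.5987 10.0627 13.3391] v=[-2.0762 3.6251 0.4513]
Max displacement = 2.3282

Answer: 2.3282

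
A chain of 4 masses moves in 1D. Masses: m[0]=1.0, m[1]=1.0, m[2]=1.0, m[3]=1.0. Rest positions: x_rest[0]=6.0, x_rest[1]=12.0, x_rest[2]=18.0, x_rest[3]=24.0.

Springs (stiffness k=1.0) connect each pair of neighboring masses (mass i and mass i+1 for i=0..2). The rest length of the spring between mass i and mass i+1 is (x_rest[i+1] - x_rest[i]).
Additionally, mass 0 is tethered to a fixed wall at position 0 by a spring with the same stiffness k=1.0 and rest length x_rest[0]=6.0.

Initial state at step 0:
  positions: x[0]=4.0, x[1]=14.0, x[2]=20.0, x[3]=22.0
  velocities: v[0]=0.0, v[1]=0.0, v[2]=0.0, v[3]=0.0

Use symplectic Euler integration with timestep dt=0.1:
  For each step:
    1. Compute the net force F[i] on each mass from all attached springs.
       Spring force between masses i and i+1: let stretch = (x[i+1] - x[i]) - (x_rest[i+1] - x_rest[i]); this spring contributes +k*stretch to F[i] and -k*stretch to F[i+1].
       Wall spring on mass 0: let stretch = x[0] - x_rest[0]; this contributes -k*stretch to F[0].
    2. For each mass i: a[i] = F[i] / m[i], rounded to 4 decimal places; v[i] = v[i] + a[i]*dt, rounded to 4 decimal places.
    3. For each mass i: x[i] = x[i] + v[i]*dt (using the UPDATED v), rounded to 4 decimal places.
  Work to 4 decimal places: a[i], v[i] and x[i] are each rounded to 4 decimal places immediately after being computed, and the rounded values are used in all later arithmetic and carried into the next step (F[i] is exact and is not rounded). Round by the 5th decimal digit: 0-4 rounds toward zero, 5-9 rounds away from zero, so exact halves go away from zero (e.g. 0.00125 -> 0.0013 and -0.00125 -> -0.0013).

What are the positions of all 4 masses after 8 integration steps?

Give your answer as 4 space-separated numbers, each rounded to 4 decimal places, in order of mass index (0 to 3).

Answer: 5.8429 12.7575 18.7216 23.2792

Derivation:
Step 0: x=[4.0000 14.0000 20.0000 22.0000] v=[0.0000 0.0000 0.0000 0.0000]
Step 1: x=[4.0600 13.9600 19.9600 22.0400] v=[0.6000 -0.4000 -0.4000 0.4000]
Step 2: x=[4.1784 13.8810 19.8808 22.1192] v=[1.1840 -0.7900 -0.7920 0.7920]
Step 3: x=[4.3520 13.7650 19.7640 22.2360] v=[1.7364 -1.1603 -1.1681 1.1682]
Step 4: x=[4.5763 13.6148 19.6119 22.3881] v=[2.2425 -1.5017 -1.5208 1.5210]
Step 5: x=[4.8452 13.4342 19.4276 22.5724] v=[2.6887 -1.8058 -1.8429 1.8434]
Step 6: x=[5.1515 13.2277 19.2148 22.7853] v=[3.0631 -2.0654 -2.1278 2.1289]
Step 7: x=[5.4871 13.0003 18.9779 23.0225] v=[3.3556 -2.2743 -2.3695 2.3719]
Step 8: x=[5.8429 12.7575 18.7216 23.2792] v=[3.5582 -2.4279 -2.5628 2.5674]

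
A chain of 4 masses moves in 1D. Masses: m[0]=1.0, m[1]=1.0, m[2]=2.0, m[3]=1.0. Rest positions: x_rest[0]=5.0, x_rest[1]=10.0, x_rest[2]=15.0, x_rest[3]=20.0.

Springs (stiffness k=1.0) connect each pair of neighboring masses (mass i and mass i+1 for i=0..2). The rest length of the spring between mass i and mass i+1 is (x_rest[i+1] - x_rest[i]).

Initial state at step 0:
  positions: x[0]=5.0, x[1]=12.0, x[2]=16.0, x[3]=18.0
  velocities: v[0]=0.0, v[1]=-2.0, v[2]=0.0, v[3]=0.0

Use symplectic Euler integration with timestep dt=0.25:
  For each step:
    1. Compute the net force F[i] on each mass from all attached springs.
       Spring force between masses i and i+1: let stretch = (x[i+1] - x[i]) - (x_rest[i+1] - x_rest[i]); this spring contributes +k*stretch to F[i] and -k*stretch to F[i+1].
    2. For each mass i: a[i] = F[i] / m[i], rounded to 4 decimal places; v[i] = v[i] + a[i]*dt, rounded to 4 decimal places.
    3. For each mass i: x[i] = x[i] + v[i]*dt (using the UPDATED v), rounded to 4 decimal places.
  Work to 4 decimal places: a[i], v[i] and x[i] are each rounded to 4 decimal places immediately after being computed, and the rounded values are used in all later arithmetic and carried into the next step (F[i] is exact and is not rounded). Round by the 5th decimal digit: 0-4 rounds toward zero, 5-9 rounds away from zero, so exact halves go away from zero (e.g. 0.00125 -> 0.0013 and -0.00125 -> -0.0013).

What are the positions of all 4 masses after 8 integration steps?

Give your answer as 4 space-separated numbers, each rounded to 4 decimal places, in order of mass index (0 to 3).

Step 0: x=[5.0000 12.0000 16.0000 18.0000] v=[0.0000 -2.0000 0.0000 0.0000]
Step 1: x=[5.1250 11.3125 15.9375 18.1875] v=[0.5000 -2.7500 -0.2500 0.7500]
Step 2: x=[5.3242 10.5274 15.8008 18.5469] v=[0.7969 -3.1406 -0.5469 1.4375]
Step 3: x=[5.5361 9.7466 15.5851 19.0472] v=[0.8477 -3.1231 -0.8628 2.0010]
Step 4: x=[5.6987 9.0676 15.2951 19.6436] v=[0.6503 -2.7161 -1.1599 2.3855]
Step 5: x=[5.7593 8.5672 14.9464 20.2807] v=[0.2425 -2.0015 -1.3948 2.5484]
Step 6: x=[5.6829 8.2900 14.5651 20.8969] v=[-0.3055 -1.1087 -1.5254 2.4648]
Step 7: x=[5.4570 8.2421 14.1855 21.4299] v=[-0.9037 -0.1917 -1.5183 2.1319]
Step 8: x=[5.0927 8.3916 13.8466 21.8226] v=[-1.4574 0.5979 -1.3557 1.5708]

Answer: 5.0927 8.3916 13.8466 21.8226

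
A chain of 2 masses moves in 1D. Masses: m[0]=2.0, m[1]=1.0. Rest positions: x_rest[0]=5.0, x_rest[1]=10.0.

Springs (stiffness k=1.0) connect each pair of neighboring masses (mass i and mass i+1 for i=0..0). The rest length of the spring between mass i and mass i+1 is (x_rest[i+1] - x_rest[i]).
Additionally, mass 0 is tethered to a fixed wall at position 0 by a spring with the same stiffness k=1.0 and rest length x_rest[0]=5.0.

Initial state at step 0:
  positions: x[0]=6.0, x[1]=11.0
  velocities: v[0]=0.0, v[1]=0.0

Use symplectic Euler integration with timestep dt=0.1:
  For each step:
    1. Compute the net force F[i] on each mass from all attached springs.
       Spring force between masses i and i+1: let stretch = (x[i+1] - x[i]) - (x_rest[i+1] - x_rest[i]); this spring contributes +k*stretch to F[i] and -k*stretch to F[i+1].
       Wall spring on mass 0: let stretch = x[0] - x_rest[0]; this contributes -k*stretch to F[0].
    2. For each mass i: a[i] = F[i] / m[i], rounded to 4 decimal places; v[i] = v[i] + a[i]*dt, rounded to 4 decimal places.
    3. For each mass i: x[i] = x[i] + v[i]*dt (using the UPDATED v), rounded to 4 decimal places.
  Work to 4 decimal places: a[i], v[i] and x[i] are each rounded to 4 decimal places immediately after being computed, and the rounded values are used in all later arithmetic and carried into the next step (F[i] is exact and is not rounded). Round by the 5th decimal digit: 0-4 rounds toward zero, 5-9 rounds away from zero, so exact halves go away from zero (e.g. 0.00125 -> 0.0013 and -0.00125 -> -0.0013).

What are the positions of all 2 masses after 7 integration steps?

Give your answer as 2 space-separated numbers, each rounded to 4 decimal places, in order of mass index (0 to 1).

Answer: 5.8662 10.9939

Derivation:
Step 0: x=[6.0000 11.0000] v=[0.0000 0.0000]
Step 1: x=[5.9950 11.0000] v=[-0.0500 0.0000]
Step 2: x=[5.9851 11.0000] v=[-0.0995 -0.0005]
Step 3: x=[5.9703 10.9998] v=[-0.1480 -0.0020]
Step 4: x=[5.9508 10.9993] v=[-0.1950 -0.0050]
Step 5: x=[5.9268 10.9983] v=[-0.2401 -0.0099]
Step 6: x=[5.8985 10.9966] v=[-0.2829 -0.0171]
Step 7: x=[5.8662 10.9939] v=[-0.3229 -0.0269]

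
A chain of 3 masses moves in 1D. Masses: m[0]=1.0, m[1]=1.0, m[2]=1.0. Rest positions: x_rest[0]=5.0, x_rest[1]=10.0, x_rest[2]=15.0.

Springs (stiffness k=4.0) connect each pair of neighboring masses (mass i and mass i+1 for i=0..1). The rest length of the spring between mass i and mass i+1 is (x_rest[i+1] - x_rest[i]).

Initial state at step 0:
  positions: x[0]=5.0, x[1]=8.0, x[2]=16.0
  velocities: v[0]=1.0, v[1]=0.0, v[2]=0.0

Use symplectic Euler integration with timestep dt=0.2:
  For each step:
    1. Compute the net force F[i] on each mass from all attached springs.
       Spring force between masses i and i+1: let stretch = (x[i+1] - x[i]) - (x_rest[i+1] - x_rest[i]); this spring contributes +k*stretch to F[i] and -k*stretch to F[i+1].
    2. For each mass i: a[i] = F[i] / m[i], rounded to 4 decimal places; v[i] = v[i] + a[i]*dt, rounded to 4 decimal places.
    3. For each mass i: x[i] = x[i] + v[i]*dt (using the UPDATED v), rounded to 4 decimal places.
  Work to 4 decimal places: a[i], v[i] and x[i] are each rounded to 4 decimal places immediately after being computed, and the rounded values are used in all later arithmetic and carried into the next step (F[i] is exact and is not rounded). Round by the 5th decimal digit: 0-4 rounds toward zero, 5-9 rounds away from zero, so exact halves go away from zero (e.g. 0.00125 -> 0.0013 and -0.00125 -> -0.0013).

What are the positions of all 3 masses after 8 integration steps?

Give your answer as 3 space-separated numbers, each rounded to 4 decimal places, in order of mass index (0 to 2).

Step 0: x=[5.0000 8.0000 16.0000] v=[1.0000 0.0000 0.0000]
Step 1: x=[4.8800 8.8000 15.5200] v=[-0.6000 4.0000 -2.4000]
Step 2: x=[4.5872 10.0480 14.7648] v=[-1.4640 6.2400 -3.7760]
Step 3: x=[4.3681 11.1770 14.0549] v=[-1.0954 5.6448 -3.5494]
Step 4: x=[4.4384 11.6770 13.6846] v=[0.3517 2.5000 -1.8517]
Step 5: x=[4.8669 11.3400 13.7930] v=[2.1426 -1.6848 0.5422]
Step 6: x=[5.5311 10.3598 14.3090] v=[3.3211 -4.9009 2.5798]
Step 7: x=[6.1679 9.2389 14.9931] v=[3.1841 -5.6045 3.4204]
Step 8: x=[6.4961 8.5473 15.5565] v=[1.6409 -3.4579 2.8170]

Answer: 6.4961 8.5473 15.5565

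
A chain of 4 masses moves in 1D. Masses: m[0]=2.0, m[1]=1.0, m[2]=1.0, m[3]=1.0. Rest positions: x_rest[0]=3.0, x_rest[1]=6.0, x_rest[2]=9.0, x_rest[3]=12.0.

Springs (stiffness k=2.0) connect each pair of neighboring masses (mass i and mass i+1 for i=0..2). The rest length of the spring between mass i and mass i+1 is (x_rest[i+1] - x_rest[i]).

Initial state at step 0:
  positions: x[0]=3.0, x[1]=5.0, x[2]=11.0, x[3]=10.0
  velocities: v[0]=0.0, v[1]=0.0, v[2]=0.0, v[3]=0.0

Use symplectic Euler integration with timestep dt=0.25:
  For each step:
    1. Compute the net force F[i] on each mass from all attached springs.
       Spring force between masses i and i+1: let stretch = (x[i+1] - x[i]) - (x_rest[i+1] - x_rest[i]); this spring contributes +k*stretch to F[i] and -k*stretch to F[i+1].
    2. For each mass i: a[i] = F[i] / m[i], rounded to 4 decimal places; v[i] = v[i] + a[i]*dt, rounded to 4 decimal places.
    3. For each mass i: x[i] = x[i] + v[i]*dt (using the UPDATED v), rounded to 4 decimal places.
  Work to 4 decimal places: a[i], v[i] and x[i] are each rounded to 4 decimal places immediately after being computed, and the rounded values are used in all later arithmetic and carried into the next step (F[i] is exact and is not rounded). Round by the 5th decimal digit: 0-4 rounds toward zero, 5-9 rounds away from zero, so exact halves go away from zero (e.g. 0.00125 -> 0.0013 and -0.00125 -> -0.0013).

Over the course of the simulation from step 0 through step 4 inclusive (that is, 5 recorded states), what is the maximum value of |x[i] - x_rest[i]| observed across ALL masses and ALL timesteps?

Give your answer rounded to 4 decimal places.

Answer: 2.5016

Derivation:
Step 0: x=[3.0000 5.0000 11.0000 10.0000] v=[0.0000 0.0000 0.0000 0.0000]
Step 1: x=[2.9375 5.5000 10.1250 10.5000] v=[-0.2500 2.0000 -3.5000 2.0000]
Step 2: x=[2.8477 6.2578 8.7188 11.3281] v=[-0.3594 3.0313 -5.6250 3.3125]
Step 3: x=[2.7835 6.8970 7.3311 12.2051] v=[-0.2569 2.5568 -5.5509 3.5079]
Step 4: x=[2.7889 7.0763 6.4984 12.8478] v=[0.0215 0.7171 -3.3310 2.5709]
Max displacement = 2.5016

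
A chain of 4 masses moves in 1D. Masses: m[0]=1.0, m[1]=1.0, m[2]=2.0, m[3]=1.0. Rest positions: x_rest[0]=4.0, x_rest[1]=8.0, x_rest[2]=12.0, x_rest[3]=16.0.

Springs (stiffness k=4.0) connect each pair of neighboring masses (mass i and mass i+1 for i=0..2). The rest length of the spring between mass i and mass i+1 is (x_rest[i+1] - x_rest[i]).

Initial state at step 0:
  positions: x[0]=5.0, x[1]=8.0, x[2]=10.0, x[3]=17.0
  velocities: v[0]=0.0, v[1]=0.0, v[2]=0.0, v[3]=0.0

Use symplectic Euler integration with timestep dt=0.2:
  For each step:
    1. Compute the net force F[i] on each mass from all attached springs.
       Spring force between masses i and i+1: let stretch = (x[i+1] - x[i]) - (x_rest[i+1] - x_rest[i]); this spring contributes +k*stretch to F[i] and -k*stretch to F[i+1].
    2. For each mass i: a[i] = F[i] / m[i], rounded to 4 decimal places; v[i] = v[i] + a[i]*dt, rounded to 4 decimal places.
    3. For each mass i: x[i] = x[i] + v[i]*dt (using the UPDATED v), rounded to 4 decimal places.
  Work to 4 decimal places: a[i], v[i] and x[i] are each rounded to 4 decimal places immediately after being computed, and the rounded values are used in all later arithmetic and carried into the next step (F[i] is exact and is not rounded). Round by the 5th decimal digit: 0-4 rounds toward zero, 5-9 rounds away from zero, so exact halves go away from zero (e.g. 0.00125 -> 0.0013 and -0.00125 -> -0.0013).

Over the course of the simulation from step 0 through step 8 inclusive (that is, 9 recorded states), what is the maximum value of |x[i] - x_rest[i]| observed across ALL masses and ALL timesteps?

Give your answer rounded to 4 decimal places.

Answer: 2.3109

Derivation:
Step 0: x=[5.0000 8.0000 10.0000 17.0000] v=[0.0000 0.0000 0.0000 0.0000]
Step 1: x=[4.8400 7.8400 10.4000 16.5200] v=[-0.8000 -0.8000 2.0000 -2.4000]
Step 2: x=[4.5200 7.6096 11.0848 15.7008] v=[-1.6000 -1.1520 3.4240 -4.0960]
Step 3: x=[4.0543 7.4409 11.8609 14.7830] v=[-2.3283 -0.8435 3.8803 -4.5888]
Step 4: x=[3.4905 7.4375 12.5171 14.0377] v=[-2.8190 -0.0168 3.2811 -3.7265]
Step 5: x=[2.9182 7.6154 12.8886 13.6891] v=[-2.8614 0.8893 1.8575 -1.7430]
Step 6: x=[2.4575 7.8854 12.9023 13.8524] v=[-2.3036 1.3501 0.0684 0.8166]
Step 7: x=[2.2252 8.0897 12.5906 14.5037] v=[-1.1613 1.0213 -1.5583 3.2565]
Step 8: x=[2.2913 8.0758 12.0719 15.4889] v=[0.3303 -0.0696 -2.5934 4.9260]
Max displacement = 2.3109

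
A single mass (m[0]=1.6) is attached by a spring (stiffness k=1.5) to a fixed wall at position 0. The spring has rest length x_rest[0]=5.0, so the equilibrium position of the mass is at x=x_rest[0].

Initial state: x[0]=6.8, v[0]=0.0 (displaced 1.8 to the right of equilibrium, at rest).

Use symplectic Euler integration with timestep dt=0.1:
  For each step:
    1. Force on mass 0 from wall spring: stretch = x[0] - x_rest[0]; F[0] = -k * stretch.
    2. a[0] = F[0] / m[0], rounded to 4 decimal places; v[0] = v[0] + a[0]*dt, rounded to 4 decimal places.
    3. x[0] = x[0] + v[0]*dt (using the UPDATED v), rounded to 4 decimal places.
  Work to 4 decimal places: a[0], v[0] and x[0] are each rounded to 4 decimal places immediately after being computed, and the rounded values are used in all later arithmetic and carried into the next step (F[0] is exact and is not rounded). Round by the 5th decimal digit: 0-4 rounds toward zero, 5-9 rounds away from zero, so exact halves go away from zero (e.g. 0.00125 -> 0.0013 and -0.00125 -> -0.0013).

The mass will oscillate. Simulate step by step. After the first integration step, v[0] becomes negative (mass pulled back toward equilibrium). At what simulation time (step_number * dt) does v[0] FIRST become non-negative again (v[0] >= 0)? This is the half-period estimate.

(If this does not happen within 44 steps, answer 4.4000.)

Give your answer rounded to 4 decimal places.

Answer: 3.3000

Derivation:
Step 0: x=[6.8000] v=[0.0000]
Step 1: x=[6.7831] v=[-0.1688]
Step 2: x=[6.7495] v=[-0.3360]
Step 3: x=[6.6995] v=[-0.5000]
Step 4: x=[6.6336] v=[-0.6593]
Step 5: x=[6.5524] v=[-0.8125]
Step 6: x=[6.4566] v=[-0.9580]
Step 7: x=[6.3471] v=[-1.0946]
Step 8: x=[6.2250] v=[-1.2209]
Step 9: x=[6.0914] v=[-1.3357]
Step 10: x=[5.9476] v=[-1.4380]
Step 11: x=[5.7949] v=[-1.5268]
Step 12: x=[5.6348] v=[-1.6013]
Step 13: x=[5.4687] v=[-1.6608]
Step 14: x=[5.2982] v=[-1.7047]
Step 15: x=[5.1249] v=[-1.7327]
Step 16: x=[4.9505] v=[-1.7444]
Step 17: x=[4.7765] v=[-1.7398]
Step 18: x=[4.6046] v=[-1.7189]
Step 19: x=[4.4364] v=[-1.6818]
Step 20: x=[4.2735] v=[-1.6290]
Step 21: x=[4.1174] v=[-1.5609]
Step 22: x=[3.9696] v=[-1.4782]
Step 23: x=[3.8314] v=[-1.3816]
Step 24: x=[3.7042] v=[-1.2720]
Step 25: x=[3.5892] v=[-1.1505]
Step 26: x=[3.4874] v=[-1.0182]
Step 27: x=[3.3998] v=[-0.8764]
Step 28: x=[3.3272] v=[-0.7264]
Step 29: x=[3.2702] v=[-0.5696]
Step 30: x=[3.2295] v=[-0.4074]
Step 31: x=[3.2054] v=[-0.2414]
Step 32: x=[3.1981] v=[-0.0732]
Step 33: x=[3.2077] v=[0.0957]
First v>=0 after going negative at step 33, time=3.3000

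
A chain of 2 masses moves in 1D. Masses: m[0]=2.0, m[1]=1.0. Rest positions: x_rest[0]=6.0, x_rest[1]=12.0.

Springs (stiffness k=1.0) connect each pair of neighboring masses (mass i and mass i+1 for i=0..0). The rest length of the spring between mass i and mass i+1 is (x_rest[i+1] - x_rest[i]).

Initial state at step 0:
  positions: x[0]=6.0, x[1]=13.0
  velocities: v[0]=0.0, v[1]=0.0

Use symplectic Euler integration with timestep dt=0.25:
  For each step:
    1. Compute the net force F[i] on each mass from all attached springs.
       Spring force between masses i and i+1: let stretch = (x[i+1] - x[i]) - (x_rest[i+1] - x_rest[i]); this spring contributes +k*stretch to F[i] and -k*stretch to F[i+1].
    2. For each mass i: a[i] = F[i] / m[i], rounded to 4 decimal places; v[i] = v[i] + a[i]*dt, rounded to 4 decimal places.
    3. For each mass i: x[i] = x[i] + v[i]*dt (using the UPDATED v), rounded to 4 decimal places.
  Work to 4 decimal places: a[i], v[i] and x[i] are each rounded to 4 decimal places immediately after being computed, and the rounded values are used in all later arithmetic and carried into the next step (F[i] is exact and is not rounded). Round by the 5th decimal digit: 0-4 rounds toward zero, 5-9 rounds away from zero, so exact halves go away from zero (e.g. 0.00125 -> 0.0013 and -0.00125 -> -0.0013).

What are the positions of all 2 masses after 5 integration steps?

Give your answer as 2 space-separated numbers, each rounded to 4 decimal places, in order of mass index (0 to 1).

Step 0: x=[6.0000 13.0000] v=[0.0000 0.0000]
Step 1: x=[6.0313 12.9375] v=[0.1250 -0.2500]
Step 2: x=[6.0909 12.8184] v=[0.2383 -0.4766]
Step 3: x=[6.1732 12.6538] v=[0.3293 -0.6585]
Step 4: x=[6.2706 12.4591] v=[0.3894 -0.7787]
Step 5: x=[6.3739 12.2527] v=[0.4130 -0.8258]

Answer: 6.3739 12.2527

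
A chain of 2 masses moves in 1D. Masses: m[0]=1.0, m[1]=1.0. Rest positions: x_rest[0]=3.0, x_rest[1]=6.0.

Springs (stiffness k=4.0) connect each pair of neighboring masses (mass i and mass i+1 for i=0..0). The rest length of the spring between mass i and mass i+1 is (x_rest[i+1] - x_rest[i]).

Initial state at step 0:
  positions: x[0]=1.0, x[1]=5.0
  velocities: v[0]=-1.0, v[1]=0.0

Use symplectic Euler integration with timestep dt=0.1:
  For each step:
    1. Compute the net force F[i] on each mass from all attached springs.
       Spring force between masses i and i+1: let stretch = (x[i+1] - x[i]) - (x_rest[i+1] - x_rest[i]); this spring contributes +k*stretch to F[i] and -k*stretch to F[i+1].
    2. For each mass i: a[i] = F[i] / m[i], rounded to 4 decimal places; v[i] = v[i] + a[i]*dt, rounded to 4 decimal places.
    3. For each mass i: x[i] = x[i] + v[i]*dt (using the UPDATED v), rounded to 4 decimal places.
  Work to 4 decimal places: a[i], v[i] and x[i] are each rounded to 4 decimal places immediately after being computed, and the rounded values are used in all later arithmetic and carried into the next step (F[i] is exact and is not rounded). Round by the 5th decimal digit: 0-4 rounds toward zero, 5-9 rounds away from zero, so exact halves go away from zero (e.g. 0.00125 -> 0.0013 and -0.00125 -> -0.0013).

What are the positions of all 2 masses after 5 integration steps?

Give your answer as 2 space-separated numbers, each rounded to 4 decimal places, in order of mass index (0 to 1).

Step 0: x=[1.0000 5.0000] v=[-1.0000 0.0000]
Step 1: x=[0.9400 4.9600] v=[-0.6000 -0.4000]
Step 2: x=[0.9208 4.8792] v=[-0.1920 -0.8080]
Step 3: x=[0.9399 4.7601] v=[0.1914 -1.1914]
Step 4: x=[0.9919 4.6082] v=[0.5195 -1.5195]
Step 5: x=[1.0685 4.4316] v=[0.7660 -1.7660]

Answer: 1.0685 4.4316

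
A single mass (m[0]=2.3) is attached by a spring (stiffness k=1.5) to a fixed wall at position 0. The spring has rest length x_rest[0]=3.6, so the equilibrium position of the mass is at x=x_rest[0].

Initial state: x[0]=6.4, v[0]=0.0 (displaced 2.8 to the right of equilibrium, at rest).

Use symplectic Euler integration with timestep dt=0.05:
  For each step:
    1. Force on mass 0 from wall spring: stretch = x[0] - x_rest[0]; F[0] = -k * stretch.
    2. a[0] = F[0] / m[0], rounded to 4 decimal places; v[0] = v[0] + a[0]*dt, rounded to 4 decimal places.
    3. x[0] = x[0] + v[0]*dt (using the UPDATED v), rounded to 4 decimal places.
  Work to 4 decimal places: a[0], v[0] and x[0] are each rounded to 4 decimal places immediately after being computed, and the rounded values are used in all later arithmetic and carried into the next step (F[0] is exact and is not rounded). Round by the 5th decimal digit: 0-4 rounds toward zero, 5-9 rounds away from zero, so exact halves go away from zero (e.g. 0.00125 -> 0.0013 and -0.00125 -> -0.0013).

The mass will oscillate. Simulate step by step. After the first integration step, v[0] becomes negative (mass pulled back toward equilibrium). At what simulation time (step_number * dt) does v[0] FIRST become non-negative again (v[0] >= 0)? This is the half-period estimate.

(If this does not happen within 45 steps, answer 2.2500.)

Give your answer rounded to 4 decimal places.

Answer: 2.2500

Derivation:
Step 0: x=[6.4000] v=[0.0000]
Step 1: x=[6.3954] v=[-0.0913]
Step 2: x=[6.3863] v=[-0.1825]
Step 3: x=[6.3726] v=[-0.2734]
Step 4: x=[6.3544] v=[-0.3638]
Step 5: x=[6.3317] v=[-0.4536]
Step 6: x=[6.3046] v=[-0.5427]
Step 7: x=[6.2731] v=[-0.6309]
Step 8: x=[6.2372] v=[-0.7181]
Step 9: x=[6.1970] v=[-0.8041]
Step 10: x=[6.1526] v=[-0.8888]
Step 11: x=[6.1040] v=[-0.9720]
Step 12: x=[6.0513] v=[-1.0537]
Step 13: x=[5.9946] v=[-1.1336]
Step 14: x=[5.9340] v=[-1.2117]
Step 15: x=[5.8696] v=[-1.2878]
Step 16: x=[5.8015] v=[-1.3618]
Step 17: x=[5.7298] v=[-1.4336]
Step 18: x=[5.6546] v=[-1.5031]
Step 19: x=[5.5761] v=[-1.5701]
Step 20: x=[5.4944] v=[-1.6345]
Step 21: x=[5.4096] v=[-1.6963]
Step 22: x=[5.3218] v=[-1.7553]
Step 23: x=[5.2312] v=[-1.8114]
Step 24: x=[5.1380] v=[-1.8646]
Step 25: x=[5.0423] v=[-1.9148]
Step 26: x=[4.9442] v=[-1.9618]
Step 27: x=[4.8439] v=[-2.0056]
Step 28: x=[4.7416] v=[-2.0462]
Step 29: x=[4.6374] v=[-2.0834]
Step 30: x=[4.5315] v=[-2.1172]
Step 31: x=[4.4241] v=[-2.1476]
Step 32: x=[4.3154] v=[-2.1745]
Step 33: x=[4.2055] v=[-2.1978]
Step 34: x=[4.0946] v=[-2.2175]
Step 35: x=[3.9829] v=[-2.2336]
Step 36: x=[3.8706] v=[-2.2461]
Step 37: x=[3.7579] v=[-2.2549]
Step 38: x=[3.6449] v=[-2.2601]
Step 39: x=[3.5318] v=[-2.2616]
Step 40: x=[3.4188] v=[-2.2594]
Step 41: x=[3.3061] v=[-2.2535]
Step 42: x=[3.1939] v=[-2.2439]
Step 43: x=[3.0824] v=[-2.2307]
Step 44: x=[2.9717] v=[-2.2138]
Step 45: x=[2.8620] v=[-2.1933]
v[0] did not become non-negative within 45 steps; using fallback time=2.2500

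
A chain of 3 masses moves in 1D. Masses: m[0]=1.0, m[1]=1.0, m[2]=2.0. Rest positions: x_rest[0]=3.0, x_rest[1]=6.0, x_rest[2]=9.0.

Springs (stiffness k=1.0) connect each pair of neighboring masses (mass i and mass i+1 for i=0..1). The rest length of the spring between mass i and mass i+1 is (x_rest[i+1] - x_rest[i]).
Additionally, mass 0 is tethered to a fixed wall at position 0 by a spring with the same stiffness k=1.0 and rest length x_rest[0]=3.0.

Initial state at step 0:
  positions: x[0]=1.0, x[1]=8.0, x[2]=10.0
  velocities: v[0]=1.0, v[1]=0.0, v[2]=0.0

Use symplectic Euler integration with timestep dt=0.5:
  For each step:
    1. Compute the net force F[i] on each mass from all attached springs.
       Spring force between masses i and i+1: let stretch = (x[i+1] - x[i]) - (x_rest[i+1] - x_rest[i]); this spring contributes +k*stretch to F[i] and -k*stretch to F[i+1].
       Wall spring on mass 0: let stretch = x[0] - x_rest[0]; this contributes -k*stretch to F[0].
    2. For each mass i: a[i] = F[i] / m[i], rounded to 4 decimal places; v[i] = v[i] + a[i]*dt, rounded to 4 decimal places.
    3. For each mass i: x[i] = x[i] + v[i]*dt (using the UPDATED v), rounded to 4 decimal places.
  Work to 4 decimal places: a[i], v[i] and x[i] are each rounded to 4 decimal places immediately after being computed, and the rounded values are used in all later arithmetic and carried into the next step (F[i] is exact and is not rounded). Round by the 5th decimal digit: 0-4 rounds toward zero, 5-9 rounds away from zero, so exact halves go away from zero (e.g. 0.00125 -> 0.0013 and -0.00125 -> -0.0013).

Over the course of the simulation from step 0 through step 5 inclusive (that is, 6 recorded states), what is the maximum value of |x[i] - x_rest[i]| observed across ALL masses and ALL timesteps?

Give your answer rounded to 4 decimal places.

Step 0: x=[1.0000 8.0000 10.0000] v=[1.0000 0.0000 0.0000]
Step 1: x=[3.0000 6.7500 10.1250] v=[4.0000 -2.5000 0.2500]
Step 2: x=[5.1875 5.4063 10.2032] v=[4.3750 -2.6875 0.1563]
Step 3: x=[6.1329 5.2071 10.0567] v=[1.8907 -0.3985 -0.2930]
Step 4: x=[5.3136 6.4517 9.6790] v=[-1.6387 2.4892 -0.7554]
Step 5: x=[3.4504 8.2186 9.2729] v=[-3.7265 3.5338 -0.8123]
Max displacement = 3.1329

Answer: 3.1329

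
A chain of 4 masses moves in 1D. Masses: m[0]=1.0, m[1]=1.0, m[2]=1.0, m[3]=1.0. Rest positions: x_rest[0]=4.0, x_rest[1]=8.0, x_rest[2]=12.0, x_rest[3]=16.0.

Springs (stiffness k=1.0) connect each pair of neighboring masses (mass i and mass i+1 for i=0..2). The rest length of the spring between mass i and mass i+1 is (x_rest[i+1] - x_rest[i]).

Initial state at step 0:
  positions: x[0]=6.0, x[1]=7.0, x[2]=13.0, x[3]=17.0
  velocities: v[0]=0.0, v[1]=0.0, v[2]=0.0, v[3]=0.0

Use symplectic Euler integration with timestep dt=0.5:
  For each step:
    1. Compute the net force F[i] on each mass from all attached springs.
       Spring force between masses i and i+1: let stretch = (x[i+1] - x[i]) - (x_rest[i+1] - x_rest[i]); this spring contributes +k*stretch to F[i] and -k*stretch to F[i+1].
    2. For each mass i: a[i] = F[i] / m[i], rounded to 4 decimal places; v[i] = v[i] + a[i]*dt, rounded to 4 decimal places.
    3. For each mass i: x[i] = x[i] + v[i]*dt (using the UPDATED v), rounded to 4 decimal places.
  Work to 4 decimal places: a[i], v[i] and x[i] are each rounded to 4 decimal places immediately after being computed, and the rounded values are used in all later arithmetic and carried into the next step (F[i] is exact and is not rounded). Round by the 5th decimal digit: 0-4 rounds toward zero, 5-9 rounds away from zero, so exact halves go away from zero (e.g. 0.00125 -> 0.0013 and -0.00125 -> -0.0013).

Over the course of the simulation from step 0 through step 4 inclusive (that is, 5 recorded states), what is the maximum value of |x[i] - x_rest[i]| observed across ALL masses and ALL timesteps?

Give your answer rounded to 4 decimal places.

Answer: 2.5469

Derivation:
Step 0: x=[6.0000 7.0000 13.0000 17.0000] v=[0.0000 0.0000 0.0000 0.0000]
Step 1: x=[5.2500 8.2500 12.5000 17.0000] v=[-1.5000 2.5000 -1.0000 0.0000]
Step 2: x=[4.2500 9.8125 12.0625 16.8750] v=[-2.0000 3.1250 -0.8750 -0.2500]
Step 3: x=[3.6406 10.5469 12.2657 16.5469] v=[-1.2188 1.4688 0.4063 -0.6563]
Step 4: x=[3.7578 9.9844 13.1095 16.1485] v=[0.2344 -1.1250 1.6875 -0.7969]
Max displacement = 2.5469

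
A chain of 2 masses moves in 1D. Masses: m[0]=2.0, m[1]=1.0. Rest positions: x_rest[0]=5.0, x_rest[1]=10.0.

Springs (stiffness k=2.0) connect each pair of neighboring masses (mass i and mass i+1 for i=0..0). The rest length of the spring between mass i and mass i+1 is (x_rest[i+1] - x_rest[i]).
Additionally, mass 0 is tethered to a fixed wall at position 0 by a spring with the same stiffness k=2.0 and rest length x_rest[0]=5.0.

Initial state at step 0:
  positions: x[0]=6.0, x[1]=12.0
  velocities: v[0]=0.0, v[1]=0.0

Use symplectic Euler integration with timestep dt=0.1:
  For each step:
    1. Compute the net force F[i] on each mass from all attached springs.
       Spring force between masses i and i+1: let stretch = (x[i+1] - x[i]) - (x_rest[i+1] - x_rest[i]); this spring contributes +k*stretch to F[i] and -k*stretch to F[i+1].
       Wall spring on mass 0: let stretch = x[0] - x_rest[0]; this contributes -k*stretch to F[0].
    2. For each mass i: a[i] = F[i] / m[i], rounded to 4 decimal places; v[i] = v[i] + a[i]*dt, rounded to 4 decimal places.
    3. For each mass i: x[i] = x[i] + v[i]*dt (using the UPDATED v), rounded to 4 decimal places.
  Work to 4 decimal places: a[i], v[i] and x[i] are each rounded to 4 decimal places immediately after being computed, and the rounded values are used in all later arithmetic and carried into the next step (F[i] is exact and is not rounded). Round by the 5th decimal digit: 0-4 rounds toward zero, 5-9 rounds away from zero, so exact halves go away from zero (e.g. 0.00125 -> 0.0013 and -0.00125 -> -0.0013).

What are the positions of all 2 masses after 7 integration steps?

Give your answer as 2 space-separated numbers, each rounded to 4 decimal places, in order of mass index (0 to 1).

Answer: 5.9765 11.4879

Derivation:
Step 0: x=[6.0000 12.0000] v=[0.0000 0.0000]
Step 1: x=[6.0000 11.9800] v=[0.0000 -0.2000]
Step 2: x=[5.9998 11.9404] v=[-0.0020 -0.3960]
Step 3: x=[5.9990 11.8820] v=[-0.0079 -0.5841]
Step 4: x=[5.9971 11.8059] v=[-0.0195 -0.7607]
Step 5: x=[5.9933 11.7137] v=[-0.0383 -0.9225]
Step 6: x=[5.9867 11.6070] v=[-0.0656 -1.0666]
Step 7: x=[5.9765 11.4879] v=[-0.1022 -1.1907]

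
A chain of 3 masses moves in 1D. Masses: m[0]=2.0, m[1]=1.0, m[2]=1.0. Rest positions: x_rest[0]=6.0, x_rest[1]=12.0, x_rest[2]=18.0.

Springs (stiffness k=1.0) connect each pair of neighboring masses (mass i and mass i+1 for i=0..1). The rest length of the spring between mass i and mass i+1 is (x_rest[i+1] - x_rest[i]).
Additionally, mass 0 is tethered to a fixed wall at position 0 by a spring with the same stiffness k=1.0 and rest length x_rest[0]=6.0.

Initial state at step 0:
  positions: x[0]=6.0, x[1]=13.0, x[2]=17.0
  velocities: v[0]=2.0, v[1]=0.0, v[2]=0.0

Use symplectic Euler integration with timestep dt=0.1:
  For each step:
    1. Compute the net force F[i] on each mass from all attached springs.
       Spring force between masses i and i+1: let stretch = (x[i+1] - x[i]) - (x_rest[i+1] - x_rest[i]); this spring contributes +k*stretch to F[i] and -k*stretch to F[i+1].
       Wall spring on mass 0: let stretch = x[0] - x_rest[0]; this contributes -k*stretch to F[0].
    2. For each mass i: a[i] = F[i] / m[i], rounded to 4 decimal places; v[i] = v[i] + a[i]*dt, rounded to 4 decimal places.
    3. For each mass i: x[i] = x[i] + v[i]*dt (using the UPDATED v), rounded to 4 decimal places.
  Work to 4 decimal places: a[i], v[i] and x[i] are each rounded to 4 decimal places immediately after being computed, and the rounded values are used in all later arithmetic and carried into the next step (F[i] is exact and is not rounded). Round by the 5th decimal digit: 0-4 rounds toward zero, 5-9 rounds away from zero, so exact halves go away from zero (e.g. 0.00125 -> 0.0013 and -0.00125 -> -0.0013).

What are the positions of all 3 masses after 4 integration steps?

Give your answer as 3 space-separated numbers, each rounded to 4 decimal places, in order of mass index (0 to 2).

Step 0: x=[6.0000 13.0000 17.0000] v=[2.0000 0.0000 0.0000]
Step 1: x=[6.2050 12.9700 17.0200] v=[2.0500 -0.3000 0.2000]
Step 2: x=[6.4128 12.9129 17.0595] v=[2.0780 -0.5715 0.3950]
Step 3: x=[6.6210 12.8322 17.1175] v=[2.0824 -0.8069 0.5803]
Step 4: x=[6.8272 12.7323 17.1927] v=[2.0619 -0.9995 0.7518]

Answer: 6.8272 12.7323 17.1927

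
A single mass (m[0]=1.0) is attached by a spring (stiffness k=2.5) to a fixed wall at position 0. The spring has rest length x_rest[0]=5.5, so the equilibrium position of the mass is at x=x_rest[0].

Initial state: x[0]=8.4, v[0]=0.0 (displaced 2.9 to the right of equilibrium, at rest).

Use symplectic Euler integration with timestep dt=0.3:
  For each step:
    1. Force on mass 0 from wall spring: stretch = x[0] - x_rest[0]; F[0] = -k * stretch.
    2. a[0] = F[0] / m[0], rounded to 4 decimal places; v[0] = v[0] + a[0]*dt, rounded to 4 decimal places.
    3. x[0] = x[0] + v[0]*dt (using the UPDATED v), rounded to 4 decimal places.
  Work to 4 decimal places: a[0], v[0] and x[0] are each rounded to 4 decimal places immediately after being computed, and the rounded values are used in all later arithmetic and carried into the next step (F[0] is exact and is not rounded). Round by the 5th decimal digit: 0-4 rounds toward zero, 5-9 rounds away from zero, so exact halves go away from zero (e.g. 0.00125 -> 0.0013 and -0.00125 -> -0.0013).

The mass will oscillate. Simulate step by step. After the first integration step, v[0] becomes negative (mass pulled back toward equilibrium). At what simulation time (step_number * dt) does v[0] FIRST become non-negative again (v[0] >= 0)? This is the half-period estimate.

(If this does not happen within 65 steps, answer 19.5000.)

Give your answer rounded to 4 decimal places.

Answer: 2.1000

Derivation:
Step 0: x=[8.4000] v=[0.0000]
Step 1: x=[7.7475] v=[-2.1750]
Step 2: x=[6.5893] v=[-3.8606]
Step 3: x=[5.1860] v=[-4.6776]
Step 4: x=[3.8534] v=[-4.4421]
Step 5: x=[2.8912] v=[-3.2072]
Step 6: x=[2.5160] v=[-1.2506]
Step 7: x=[2.8122] v=[0.9874]
First v>=0 after going negative at step 7, time=2.1000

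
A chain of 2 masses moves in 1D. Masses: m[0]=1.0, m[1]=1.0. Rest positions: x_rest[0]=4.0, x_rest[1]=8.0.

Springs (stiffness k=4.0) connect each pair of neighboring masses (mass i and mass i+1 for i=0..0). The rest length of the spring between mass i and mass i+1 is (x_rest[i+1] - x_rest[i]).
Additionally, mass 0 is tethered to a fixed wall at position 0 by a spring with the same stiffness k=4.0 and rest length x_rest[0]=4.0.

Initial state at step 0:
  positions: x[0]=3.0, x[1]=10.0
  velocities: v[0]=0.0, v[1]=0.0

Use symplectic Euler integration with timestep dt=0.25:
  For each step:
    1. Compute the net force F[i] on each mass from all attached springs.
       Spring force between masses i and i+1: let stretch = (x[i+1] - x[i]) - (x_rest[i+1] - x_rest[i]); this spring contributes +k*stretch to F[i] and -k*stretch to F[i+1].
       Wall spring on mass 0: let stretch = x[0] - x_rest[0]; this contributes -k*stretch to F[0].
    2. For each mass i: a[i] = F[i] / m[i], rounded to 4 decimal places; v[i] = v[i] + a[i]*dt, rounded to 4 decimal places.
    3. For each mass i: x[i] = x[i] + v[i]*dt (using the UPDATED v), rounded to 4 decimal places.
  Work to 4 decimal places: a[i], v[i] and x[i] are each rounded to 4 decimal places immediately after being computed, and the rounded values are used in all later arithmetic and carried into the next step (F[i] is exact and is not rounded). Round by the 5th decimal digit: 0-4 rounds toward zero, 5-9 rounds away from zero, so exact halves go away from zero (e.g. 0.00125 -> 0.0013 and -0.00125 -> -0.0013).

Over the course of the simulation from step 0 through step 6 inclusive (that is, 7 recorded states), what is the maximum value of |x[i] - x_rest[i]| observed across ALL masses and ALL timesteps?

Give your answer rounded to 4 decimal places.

Answer: 2.0156

Derivation:
Step 0: x=[3.0000 10.0000] v=[0.0000 0.0000]
Step 1: x=[4.0000 9.2500] v=[4.0000 -3.0000]
Step 2: x=[5.3125 8.1875] v=[5.2500 -4.2500]
Step 3: x=[6.0156 7.4063] v=[2.8125 -3.1250]
Step 4: x=[5.5625 7.2774] v=[-1.8124 -0.5157]
Step 5: x=[4.1475 7.7198] v=[-5.6600 1.7694]
Step 6: x=[2.5887 8.2691] v=[-6.2352 2.1971]
Max displacement = 2.0156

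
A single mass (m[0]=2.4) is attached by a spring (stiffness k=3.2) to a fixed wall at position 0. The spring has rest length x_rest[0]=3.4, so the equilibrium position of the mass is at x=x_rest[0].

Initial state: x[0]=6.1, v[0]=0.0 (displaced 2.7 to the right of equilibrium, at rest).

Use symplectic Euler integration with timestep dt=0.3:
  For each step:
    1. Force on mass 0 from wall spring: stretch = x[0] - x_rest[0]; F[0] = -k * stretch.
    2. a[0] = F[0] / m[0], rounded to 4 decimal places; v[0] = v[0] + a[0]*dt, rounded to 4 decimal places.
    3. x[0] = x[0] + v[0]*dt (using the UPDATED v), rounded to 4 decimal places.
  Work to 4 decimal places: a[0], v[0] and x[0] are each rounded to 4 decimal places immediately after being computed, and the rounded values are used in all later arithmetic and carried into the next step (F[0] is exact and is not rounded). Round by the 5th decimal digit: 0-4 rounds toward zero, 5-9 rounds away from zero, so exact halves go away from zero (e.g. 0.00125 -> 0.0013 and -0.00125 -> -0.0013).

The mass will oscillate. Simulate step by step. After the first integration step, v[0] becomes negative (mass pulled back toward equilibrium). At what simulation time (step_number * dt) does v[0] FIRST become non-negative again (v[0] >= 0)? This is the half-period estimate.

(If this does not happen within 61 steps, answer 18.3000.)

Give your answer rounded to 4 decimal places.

Step 0: x=[6.1000] v=[0.0000]
Step 1: x=[5.7760] v=[-1.0800]
Step 2: x=[5.1669] v=[-2.0304]
Step 3: x=[4.3457] v=[-2.7372]
Step 4: x=[3.4111] v=[-3.1155]
Step 5: x=[2.4751] v=[-3.1199]
Step 6: x=[1.6501] v=[-2.7499]
Step 7: x=[1.0351] v=[-2.0499]
Step 8: x=[0.7039] v=[-1.1039]
Step 9: x=[0.6963] v=[-0.0255]
Step 10: x=[1.0131] v=[1.0560]
First v>=0 after going negative at step 10, time=3.0000

Answer: 3.0000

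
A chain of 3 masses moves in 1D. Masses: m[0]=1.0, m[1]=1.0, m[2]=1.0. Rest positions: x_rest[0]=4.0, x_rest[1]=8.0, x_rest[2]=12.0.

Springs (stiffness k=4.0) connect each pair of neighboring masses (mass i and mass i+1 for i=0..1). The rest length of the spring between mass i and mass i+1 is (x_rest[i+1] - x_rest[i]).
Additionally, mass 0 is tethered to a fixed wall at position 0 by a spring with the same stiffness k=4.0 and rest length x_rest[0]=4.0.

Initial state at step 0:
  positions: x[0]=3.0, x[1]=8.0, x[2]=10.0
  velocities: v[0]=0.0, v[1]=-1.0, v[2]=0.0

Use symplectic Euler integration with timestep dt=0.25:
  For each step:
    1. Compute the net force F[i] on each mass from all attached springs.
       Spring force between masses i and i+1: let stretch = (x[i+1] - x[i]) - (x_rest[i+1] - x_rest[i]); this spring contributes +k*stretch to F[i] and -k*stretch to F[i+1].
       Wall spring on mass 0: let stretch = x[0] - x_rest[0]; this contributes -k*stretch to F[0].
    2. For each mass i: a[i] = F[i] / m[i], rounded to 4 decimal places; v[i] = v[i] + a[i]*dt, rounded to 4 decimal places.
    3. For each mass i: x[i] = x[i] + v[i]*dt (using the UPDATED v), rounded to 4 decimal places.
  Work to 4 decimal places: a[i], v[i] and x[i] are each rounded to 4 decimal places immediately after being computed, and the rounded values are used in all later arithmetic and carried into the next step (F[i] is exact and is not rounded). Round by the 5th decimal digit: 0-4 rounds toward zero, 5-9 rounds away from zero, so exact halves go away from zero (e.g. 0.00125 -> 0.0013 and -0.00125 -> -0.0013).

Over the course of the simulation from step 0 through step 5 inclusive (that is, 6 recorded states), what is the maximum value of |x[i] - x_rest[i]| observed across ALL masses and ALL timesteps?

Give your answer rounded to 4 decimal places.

Step 0: x=[3.0000 8.0000 10.0000] v=[0.0000 -1.0000 0.0000]
Step 1: x=[3.5000 7.0000 10.5000] v=[2.0000 -4.0000 2.0000]
Step 2: x=[4.0000 6.0000 11.1250] v=[2.0000 -4.0000 2.5000]
Step 3: x=[4.0000 5.7813 11.4688] v=[0.0000 -0.8750 1.3750]
Step 4: x=[3.4453 6.5391 11.3907] v=[-2.2187 3.0312 -0.3125]
Step 5: x=[2.8028 7.7364 11.0997] v=[-2.5702 4.7890 -1.1641]
Max displacement = 2.2187

Answer: 2.2187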